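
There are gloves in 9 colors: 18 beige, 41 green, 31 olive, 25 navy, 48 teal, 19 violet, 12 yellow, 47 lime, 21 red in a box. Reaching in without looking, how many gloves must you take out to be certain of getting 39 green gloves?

To avoid green gloves as long as possible, exhaust the other 8 colors first.
The worst case draws every non-green glove first: 18 + 31 + 25 + 48 + 19 + 12 + 47 + 21 = 221.
The next 39 draws are then forced to be green, giving 221 + 39 = 260.

260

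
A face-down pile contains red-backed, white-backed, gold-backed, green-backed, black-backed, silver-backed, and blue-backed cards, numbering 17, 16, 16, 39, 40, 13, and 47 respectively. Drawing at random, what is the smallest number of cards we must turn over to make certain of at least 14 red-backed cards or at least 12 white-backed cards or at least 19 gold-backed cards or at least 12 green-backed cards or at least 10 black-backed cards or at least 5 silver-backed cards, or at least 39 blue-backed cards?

103

The worst case stops just short of every target: 13 red-backed, 11 white-backed, all 16 gold-backed, 11 green-backed, 9 black-backed, 4 silver-backed, 38 blue-backed — 13 + 11 + 16 + 11 + 9 + 4 + 38 = 102 cards.
One more card must push some back color to its target, so 102 + 1 = 103.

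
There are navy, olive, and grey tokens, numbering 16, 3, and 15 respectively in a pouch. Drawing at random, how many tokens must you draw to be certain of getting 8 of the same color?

In the worst case we take at most 7 of each color, but all 3 olive (fewer than 7), giving 7 + 3 + 7 = 17.
One more token then forces some color to 8, so 17 + 1 = 18.

18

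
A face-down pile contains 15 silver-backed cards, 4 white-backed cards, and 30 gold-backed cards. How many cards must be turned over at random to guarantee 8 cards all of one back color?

In the worst case we take at most 7 of each back color, but all 4 white-backed (fewer than 7), giving 7 + 4 + 7 = 18.
One more card then forces some back color to 8, so 18 + 1 = 19.

19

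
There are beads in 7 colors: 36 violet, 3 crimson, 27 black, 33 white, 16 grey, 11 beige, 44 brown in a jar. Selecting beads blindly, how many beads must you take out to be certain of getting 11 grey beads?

The worst case draws every non-grey bead first: 36 + 3 + 27 + 33 + 11 + 44 = 154.
The next 11 draws are then forced to be grey, giving 154 + 11 = 165.

165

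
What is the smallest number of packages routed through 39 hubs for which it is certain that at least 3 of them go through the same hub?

79

There are 39 hubs acting as pigeonholes.
With 39 × 2 = 78 packages we could place exactly 2 in each, with no class reaching 3.
One more forces some class to hold 3, so 78 + 1 = 79.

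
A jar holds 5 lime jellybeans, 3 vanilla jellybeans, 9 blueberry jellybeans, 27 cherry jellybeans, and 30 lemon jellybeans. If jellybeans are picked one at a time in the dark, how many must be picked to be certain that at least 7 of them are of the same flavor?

In the worst case we take at most 6 of each flavor, but all 5 lime and all 3 vanilla (fewer than 6), giving 5 + 3 + 6 + 6 + 6 = 26.
One more jellybean then forces some flavor to 7, so 26 + 1 = 27.

27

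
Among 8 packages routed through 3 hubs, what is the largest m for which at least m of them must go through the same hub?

3

If each of the 3 hubs held at most 2, the total would be at most 3 × 2 = 6 < 8, a contradiction.
So at least one holds ⌈8/3⌉ = 3.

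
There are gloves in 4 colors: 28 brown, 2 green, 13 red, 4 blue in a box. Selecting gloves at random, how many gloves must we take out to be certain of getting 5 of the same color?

Treat the 4 colors as pigeonholes.
In the worst case we take at most 4 of each color, but all 2 green (fewer than 4), giving 4 + 2 + 4 + 4 = 14.
One more glove then forces some color to 5, so 14 + 1 = 15.

15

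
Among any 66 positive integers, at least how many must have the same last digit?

7

There are 10 possible last digits, which serve as the pigeonholes.
If each of the 10 possible last digits held at most 6, the total would be at most 10 × 6 = 60 < 66, a contradiction.
So at least one holds ⌈66/10⌉ = 7.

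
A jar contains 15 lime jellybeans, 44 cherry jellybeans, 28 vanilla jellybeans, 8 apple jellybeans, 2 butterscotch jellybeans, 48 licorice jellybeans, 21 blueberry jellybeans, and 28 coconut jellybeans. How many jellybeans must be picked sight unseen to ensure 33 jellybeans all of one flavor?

167

In the worst case we take at most 32 of each flavor, but all 15 lime, all 28 vanilla, all 8 apple, all 2 butterscotch, all 21 blueberry, and all 28 coconut (fewer than 32), giving 15 + 32 + 28 + 8 + 2 + 32 + 21 + 28 = 166.
One more jellybean then forces some flavor to 33, so 166 + 1 = 167.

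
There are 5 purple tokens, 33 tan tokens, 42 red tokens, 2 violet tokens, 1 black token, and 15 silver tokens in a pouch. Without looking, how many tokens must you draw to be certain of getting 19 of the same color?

Treat the 6 colors as pigeonholes.
In the worst case we take at most 18 of each color, but all 5 purple, all 2 violet, all 1 black, and all 15 silver (fewer than 18), giving 5 + 18 + 18 + 2 + 1 + 15 = 59.
One more token then forces some color to 19, so 59 + 1 = 60.

60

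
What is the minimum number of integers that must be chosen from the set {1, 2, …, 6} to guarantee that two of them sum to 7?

Partition {1, …, 6} into 3 pairs: {1,6}, {2,5}, …, {3,4}.
Choosing 3 integers — say the integers 1 through 3 — takes one from each pair and avoids the property.
Choosing 4 forces two into the same pair by pigeonhole, and those sum to 7. So 4.

4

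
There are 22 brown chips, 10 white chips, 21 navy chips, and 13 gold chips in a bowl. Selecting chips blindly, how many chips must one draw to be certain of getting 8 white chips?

64

The worst case draws every non-white chip first: 22 + 21 + 13 = 56.
The next 8 draws are then forced to be white, giving 56 + 8 = 64.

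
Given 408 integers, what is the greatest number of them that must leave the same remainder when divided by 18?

The 408 integers fall into 18 residue classes modulo 18.
If each of the 18 residue classes modulo 18 held at most 22, the total would be at most 18 × 22 = 396 < 408, a contradiction.
So at least one holds ⌈408/18⌉ = 23.

23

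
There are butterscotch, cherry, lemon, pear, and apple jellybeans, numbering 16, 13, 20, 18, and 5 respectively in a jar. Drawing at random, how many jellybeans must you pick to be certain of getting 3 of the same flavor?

The worst case takes 2 jellybeans of each flavor without reaching 3 of any: 5 × 2 = 10.
The next jellybean must bring some flavor to 3, so 10 + 1 = 11.

11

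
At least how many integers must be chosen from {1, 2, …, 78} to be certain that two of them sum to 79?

Partition {1, …, 78} into 39 pairs: {1,78}, {2,77}, …, {39,40}.
Choosing 39 integers — say the integers 1 through 39 — takes one from each pair and avoids the property.
Choosing 40 forces two into the same pair by pigeonhole, and those sum to 79. So 40.

40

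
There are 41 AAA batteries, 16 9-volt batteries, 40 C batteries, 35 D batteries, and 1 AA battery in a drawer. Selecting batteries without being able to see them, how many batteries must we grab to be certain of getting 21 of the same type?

Treat the 5 types as pigeonholes.
In the worst case we take at most 20 of each type, but all 16 9-volt and all 1 AA (fewer than 20), giving 20 + 16 + 20 + 20 + 1 = 77.
One more battery then forces some type to 21, so 77 + 1 = 78.

78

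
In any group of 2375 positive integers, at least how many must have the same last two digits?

24

There are 100 possible two-digit endings, which serve as the pigeonholes.
If each of the 100 possible two-digit endings held at most 23, the total would be at most 100 × 23 = 2300 < 2375, a contradiction.
So at least one holds ⌈2375/100⌉ = 24.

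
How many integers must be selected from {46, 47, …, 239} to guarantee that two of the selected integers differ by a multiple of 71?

72

Group the integers by remainder mod 71; there are 71 residue classes, each nonempty in this range.
Choosing one from each class (71 integers) avoids any shared remainder.
One more choice must repeat a class, so two differ by a multiple of 71. Hence 71 + 1 = 72.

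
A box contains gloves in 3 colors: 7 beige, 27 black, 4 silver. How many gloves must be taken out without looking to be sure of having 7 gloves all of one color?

17

In the worst case we take at most 6 of each color, but all 4 silver (fewer than 6), giving 6 + 6 + 4 = 16.
One more glove then forces some color to 7, so 16 + 1 = 17.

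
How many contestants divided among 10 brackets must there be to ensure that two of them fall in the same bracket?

There are 10 brackets acting as pigeonholes.
With 10 contestants we could place one in each, avoiding any repeat.
One more forces some class to hold 2, so 10 + 1 = 11.

11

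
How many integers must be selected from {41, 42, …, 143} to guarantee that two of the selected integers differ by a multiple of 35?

36

Group the integers by remainder mod 35; there are 35 residue classes, each nonempty in this range.
Choosing one from each class (35 integers) avoids any shared remainder.
One more choice must repeat a class, so two differ by a multiple of 35. Hence 35 + 1 = 36.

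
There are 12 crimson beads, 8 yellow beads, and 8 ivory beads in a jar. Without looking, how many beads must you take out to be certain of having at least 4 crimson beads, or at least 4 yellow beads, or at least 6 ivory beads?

The worst case stops just short of every target: 3 crimson, 3 yellow, 5 ivory — 3 + 3 + 5 = 11 beads.
One more bead must push some color to its target, so 11 + 1 = 12.

12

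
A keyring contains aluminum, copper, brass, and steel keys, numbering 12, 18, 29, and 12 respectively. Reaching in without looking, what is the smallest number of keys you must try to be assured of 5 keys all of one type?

17

Treat the 4 types as pigeonholes.
The worst case takes 4 keys of each type without reaching 5 of any: 4 × 4 = 16.
The next key must bring some type to 5, so 16 + 1 = 17.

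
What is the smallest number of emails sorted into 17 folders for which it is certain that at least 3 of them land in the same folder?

35

There are 17 folders acting as pigeonholes.
With 17 × 2 = 34 emails we could place exactly 2 in each, with no class reaching 3.
One more forces some class to hold 3, so 34 + 1 = 35.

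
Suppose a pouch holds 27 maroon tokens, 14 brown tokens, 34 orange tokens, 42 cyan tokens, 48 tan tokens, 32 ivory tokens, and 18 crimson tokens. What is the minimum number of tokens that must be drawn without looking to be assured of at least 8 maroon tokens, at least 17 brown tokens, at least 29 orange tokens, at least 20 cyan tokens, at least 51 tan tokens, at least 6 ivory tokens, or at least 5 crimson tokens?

126

The worst case stops just short of every target: 7 maroon, all 14 brown, 28 orange, 19 cyan, all 48 tan, 5 ivory, 4 crimson — 7 + 14 + 28 + 19 + 48 + 5 + 4 = 125 tokens.
One more token must push some color to its target, so 125 + 1 = 126.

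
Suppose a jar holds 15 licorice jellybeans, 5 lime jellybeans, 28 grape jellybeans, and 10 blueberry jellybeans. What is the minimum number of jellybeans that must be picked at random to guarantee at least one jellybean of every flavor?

The hardest flavor to obtain is lime: we could draw every other jellybean first — 58 − 5 = 53 jellybeans — without a single lime one.
The next draw must be lime, so 53 + 1 = 54.

54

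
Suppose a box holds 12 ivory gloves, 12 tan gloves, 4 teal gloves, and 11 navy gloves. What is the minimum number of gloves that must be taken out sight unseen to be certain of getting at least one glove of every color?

36

The hardest color to obtain is teal: we could draw every other glove first — 39 − 4 = 35 gloves — without a single teal one.
The next draw must be teal, so 35 + 1 = 36.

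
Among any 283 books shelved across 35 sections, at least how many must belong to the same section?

9

The 283 books fall into 35 sections.
If each of the 35 sections held at most 8, the total would be at most 35 × 8 = 280 < 283, a contradiction.
So at least one holds ⌈283/35⌉ = 9.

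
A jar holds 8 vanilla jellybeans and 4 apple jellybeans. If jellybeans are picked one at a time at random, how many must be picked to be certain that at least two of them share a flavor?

3

The worst case takes 1 jellybean of each flavor without reaching 2 of any: 2 × 1 = 2.
The next jellybean must bring some flavor to 2, so 2 + 1 = 3.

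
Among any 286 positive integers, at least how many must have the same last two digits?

There are 100 possible two-digit endings, which serve as the pigeonholes.
If each of the 100 possible two-digit endings held at most 2, the total would be at most 100 × 2 = 200 < 286, a contradiction.
So at least one holds ⌈286/100⌉ = 3.

3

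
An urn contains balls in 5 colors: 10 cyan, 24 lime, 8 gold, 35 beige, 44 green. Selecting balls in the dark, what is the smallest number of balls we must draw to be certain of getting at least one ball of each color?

114

The hardest color to obtain is gold: we could draw every other ball first — 121 − 8 = 113 balls — without a single gold one.
The next draw must be gold, so 113 + 1 = 114.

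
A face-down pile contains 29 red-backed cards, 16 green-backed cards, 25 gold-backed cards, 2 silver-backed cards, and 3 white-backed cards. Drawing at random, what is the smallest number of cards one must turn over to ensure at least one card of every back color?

The hardest back color to obtain is silver-backed: we could draw every other card first — 75 − 2 = 73 cards — without a single silver-backed one.
The next draw must be silver-backed, so 73 + 1 = 74.

74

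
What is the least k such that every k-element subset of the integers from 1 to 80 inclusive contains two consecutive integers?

41

Partition {1, …, 80} into 40 pairs: {1,2}, {3,4}, …, {79,80}.
Choosing 40 integers — say the 40 even numbers 2, 4, …, 80 — takes one from each pair and avoids the property.
Choosing 41 forces two into the same pair by pigeonhole, and those are consecutive. So 41.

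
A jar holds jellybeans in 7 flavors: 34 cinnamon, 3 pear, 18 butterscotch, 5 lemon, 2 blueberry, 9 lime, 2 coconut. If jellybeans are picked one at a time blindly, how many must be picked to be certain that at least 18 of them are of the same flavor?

In the worst case we take at most 17 of each flavor, but all 3 pear, all 5 lemon, all 2 blueberry, all 9 lime, and all 2 coconut (fewer than 17), giving 17 + 3 + 17 + 5 + 2 + 9 + 2 = 55.
One more jellybean then forces some flavor to 18, so 55 + 1 = 56.

56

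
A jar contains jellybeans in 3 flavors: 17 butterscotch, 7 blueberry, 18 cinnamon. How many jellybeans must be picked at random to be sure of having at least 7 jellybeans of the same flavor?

19

The worst case takes 6 jellybeans of each flavor without reaching 7 of any: 3 × 6 = 18.
The next jellybean must bring some flavor to 7, so 18 + 1 = 19.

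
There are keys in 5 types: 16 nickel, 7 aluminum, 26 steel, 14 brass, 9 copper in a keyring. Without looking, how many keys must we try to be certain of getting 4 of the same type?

Treat the 5 types as pigeonholes.
The worst case takes 3 keys of each type without reaching 4 of any: 5 × 3 = 15.
The next key must bring some type to 4, so 15 + 1 = 16.

16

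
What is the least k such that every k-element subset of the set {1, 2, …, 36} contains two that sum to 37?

Partition {1, …, 36} into 18 pairs: {1,36}, {2,35}, …, {18,19}.
Choosing 18 integers — say the integers 1 through 18 — takes one from each pair and avoids the property.
Choosing 19 forces two into the same pair by pigeonhole, and those sum to 37. So 19.

19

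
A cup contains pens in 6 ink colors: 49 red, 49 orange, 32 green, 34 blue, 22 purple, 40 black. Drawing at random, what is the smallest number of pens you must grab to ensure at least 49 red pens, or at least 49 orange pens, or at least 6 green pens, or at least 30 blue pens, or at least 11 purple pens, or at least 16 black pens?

The worst case stops just short of every target: 48 red, 48 orange, 5 green, 29 blue, 10 purple, 15 black — 48 + 48 + 5 + 29 + 10 + 15 = 155 pens.
One more pen must push some ink color to its target, so 155 + 1 = 156.

156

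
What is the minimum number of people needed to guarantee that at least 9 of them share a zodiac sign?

97

There are 12 zodiac signs acting as pigeonholes.
With 12 × 8 = 96 people we could place exactly 8 in each, with no class reaching 9.
One more forces some class to hold 9, so 96 + 1 = 97.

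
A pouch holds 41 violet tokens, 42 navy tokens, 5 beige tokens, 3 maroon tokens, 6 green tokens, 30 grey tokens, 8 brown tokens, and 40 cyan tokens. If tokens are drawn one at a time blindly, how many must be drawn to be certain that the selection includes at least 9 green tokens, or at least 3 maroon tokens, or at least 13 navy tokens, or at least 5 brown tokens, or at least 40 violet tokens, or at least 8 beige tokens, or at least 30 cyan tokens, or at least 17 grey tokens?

Each of the 8 colors has its own threshold; avoid all of them simultaneously.
The worst case stops just short of every target: 39 violet, 12 navy, all 5 beige, 2 maroon, all 6 green, 16 grey, 4 brown, 29 cyan — 39 + 12 + 5 + 2 + 6 + 16 + 4 + 29 = 113 tokens.
One more token must push some color to its target, so 113 + 1 = 114.

114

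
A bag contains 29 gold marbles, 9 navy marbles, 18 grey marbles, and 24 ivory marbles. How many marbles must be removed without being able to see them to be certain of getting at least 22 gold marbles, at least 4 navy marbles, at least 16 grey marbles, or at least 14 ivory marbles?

53

The worst case stops just short of every target: 21 gold, 3 navy, 15 grey, 13 ivory — 21 + 3 + 15 + 13 = 52 marbles.
One more marble must push some color to its target, so 52 + 1 = 53.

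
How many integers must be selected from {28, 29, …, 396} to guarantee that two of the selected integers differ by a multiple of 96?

97

Use the pigeonhole principle on residue classes: group the integers by remainder mod 96; there are 96 residue classes, each nonempty in this range.
Choosing one from each class (96 integers) avoids any shared remainder.
One more choice must repeat a class, so two differ by a multiple of 96. Hence 96 + 1 = 97.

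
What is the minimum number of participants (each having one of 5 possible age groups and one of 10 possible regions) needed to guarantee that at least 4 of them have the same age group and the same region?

151

There are 5 × 10 = 50 (age group, region) combinations acting as pigeonholes.
With 50 × 3 = 150 participants we could place exactly 3 in each, with no (age group, region) pair reaching 4.
One more forces some (age group, region) pair to hold 4, so 150 + 1 = 151.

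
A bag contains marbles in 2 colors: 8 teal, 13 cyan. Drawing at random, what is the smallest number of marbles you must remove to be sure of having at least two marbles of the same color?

3

The worst case takes 1 marble of each color without reaching 2 of any: 2 × 1 = 2.
The next marble must bring some color to 2, so 2 + 1 = 3.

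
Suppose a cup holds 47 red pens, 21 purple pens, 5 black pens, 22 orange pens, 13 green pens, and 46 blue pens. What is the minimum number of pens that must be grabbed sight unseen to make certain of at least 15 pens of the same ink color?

75

In the worst case we take at most 14 of each ink color, but all 5 black and all 13 green (fewer than 14), giving 14 + 14 + 5 + 14 + 13 + 14 = 74.
One more pen then forces some ink color to 15, so 74 + 1 = 75.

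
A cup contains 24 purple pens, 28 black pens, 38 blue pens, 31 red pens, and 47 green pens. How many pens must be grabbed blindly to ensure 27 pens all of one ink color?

129

Treat the 5 ink colors as pigeonholes.
In the worst case we take at most 26 of each ink color, but all 24 purple (fewer than 26), giving 24 + 26 + 26 + 26 + 26 = 128.
One more pen then forces some ink color to 27, so 128 + 1 = 129.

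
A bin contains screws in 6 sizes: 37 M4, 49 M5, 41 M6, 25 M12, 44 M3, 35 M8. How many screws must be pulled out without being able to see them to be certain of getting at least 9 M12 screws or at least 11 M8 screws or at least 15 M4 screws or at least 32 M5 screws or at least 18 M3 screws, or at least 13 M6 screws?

Each of the 6 sizes has its own threshold; avoid all of them simultaneously.
The worst case stops just short of every target: 14 M4, 31 M5, 12 M6, 8 M12, 17 M3, 10 M8 — 14 + 31 + 12 + 8 + 17 + 10 = 92 screws.
One more screw must push some size to its target, so 92 + 1 = 93.

93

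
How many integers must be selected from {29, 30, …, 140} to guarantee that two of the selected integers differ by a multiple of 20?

21

Group the integers by remainder mod 20; there are 20 residue classes, each nonempty in this range.
Choosing one from each class (20 integers) avoids any shared remainder.
One more choice must repeat a class, so two differ by a multiple of 20. Hence 20 + 1 = 21.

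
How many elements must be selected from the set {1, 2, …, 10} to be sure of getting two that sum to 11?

6

Partition {1, …, 10} into 5 pairs: {1,10}, {2,9}, …, {5,6}.
Choosing 5 integers — say the integers 1 through 5 — takes one from each pair and avoids the property.
Choosing 6 forces two into the same pair by pigeonhole, and those sum to 11. So 6.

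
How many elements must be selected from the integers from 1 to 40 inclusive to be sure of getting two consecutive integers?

Partition {1, …, 40} into 20 pairs: {1,2}, {3,4}, …, {39,40}.
Choosing 20 integers — say the 20 even numbers 2, 4, …, 40 — takes one from each pair and avoids the property.
Choosing 21 forces two into the same pair by pigeonhole, and those are consecutive. So 21.

21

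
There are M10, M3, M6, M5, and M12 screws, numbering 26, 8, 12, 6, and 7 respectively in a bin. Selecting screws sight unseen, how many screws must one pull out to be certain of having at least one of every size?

The hardest size to obtain is M5: we could draw every other screw first — 59 − 6 = 53 screws — without a single M5 one.
The next draw must be M5, so 53 + 1 = 54.

54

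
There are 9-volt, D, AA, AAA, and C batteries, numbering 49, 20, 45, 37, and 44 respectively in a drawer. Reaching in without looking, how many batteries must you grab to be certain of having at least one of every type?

The hardest type to obtain is D: we could draw every other battery first — 195 − 20 = 175 batteries — without a single D one.
The next draw must be D, so 175 + 1 = 176.

176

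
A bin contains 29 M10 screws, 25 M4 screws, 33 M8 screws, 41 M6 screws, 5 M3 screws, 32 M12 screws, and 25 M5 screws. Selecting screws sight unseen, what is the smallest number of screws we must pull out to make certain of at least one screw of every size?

The hardest size to obtain is M3: we could draw every other screw first — 190 − 5 = 185 screws — without a single M3 one.
The next draw must be M3, so 185 + 1 = 186.

186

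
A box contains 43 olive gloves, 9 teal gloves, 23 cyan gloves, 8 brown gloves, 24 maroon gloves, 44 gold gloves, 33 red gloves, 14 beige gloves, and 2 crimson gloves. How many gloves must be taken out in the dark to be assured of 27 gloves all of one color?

159

Treat the 9 colors as pigeonholes.
In the worst case we take at most 26 of each color, but all 9 teal, all 23 cyan, all 8 brown, all 24 maroon, all 14 beige, and all 2 crimson (fewer than 26), giving 26 + 9 + 23 + 8 + 24 + 26 + 26 + 14 + 2 = 158.
One more glove then forces some color to 27, so 158 + 1 = 159.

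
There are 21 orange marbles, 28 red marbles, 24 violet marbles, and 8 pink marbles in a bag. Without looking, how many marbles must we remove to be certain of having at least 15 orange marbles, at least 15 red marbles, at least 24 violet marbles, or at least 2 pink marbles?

53

Each of the 4 colors has its own threshold; avoid all of them simultaneously.
The worst case stops just short of every target: 14 orange, 14 red, 23 violet, 1 pink — 14 + 14 + 23 + 1 = 52 marbles.
One more marble must push some color to its target, so 52 + 1 = 53.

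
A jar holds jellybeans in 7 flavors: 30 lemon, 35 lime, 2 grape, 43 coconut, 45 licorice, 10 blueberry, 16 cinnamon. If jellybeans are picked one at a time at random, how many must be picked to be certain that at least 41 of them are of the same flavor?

In the worst case we take at most 40 of each flavor, but all 30 lemon, all 35 lime, all 2 grape, all 10 blueberry, and all 16 cinnamon (fewer than 40), giving 30 + 35 + 2 + 40 + 40 + 10 + 16 = 173.
One more jellybean then forces some flavor to 41, so 173 + 1 = 174.

174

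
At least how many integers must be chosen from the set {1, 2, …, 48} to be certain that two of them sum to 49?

25

Partition {1, …, 48} into 24 pairs: {1,48}, {2,47}, …, {24,25}.
Choosing 24 integers — say the integers 1 through 24 — takes one from each pair and avoids the property.
Choosing 25 forces two into the same pair by pigeonhole, and those sum to 49. So 25.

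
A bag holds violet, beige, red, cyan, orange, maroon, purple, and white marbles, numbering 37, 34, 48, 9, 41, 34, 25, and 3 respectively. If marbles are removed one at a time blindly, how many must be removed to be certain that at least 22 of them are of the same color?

In the worst case we take at most 21 of each color, but all 9 cyan and all 3 white (fewer than 21), giving 21 + 21 + 21 + 9 + 21 + 21 + 21 + 3 = 138.
One more marble then forces some color to 22, so 138 + 1 = 139.

139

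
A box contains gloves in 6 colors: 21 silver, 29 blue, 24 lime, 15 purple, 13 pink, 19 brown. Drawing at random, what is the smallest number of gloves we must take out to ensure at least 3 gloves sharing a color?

13

Treat the 6 colors as pigeonholes.
The worst case takes 2 gloves of each color without reaching 3 of any: 6 × 2 = 12.
The next glove must bring some color to 3, so 12 + 1 = 13.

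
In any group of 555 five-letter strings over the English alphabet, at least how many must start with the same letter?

22

The 555 five-letter strings over the English alphabet fall into 26 possible first letters.
If each of the 26 possible first letters held at most 21, the total would be at most 26 × 21 = 546 < 555, a contradiction.
So at least one holds ⌈555/26⌉ = 22.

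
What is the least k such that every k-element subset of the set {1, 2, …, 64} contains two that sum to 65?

Partition {1, …, 64} into 32 pairs: {1,64}, {2,63}, …, {32,33}.
Choosing 32 integers — say the integers 1 through 32 — takes one from each pair and avoids the property.
Choosing 33 forces two into the same pair by pigeonhole, and those sum to 65. So 33.

33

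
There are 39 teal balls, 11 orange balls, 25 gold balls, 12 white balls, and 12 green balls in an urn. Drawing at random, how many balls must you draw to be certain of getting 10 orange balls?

The worst case draws every non-orange ball first: 39 + 25 + 12 + 12 = 88.
The next 10 draws are then forced to be orange, giving 88 + 10 = 98.

98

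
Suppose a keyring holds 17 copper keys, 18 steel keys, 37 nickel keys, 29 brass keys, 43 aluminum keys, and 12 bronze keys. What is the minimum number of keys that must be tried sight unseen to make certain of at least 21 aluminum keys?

134

To avoid aluminum keys as long as possible, exhaust the other 5 types first.
The worst case draws every non-aluminum key first: 17 + 18 + 37 + 29 + 12 = 113.
The next 21 draws are then forced to be aluminum, giving 113 + 21 = 134.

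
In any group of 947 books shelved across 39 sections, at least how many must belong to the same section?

25

If each of the 39 sections held at most 24, the total would be at most 39 × 24 = 936 < 947, a contradiction.
So at least one holds ⌈947/39⌉ = 25.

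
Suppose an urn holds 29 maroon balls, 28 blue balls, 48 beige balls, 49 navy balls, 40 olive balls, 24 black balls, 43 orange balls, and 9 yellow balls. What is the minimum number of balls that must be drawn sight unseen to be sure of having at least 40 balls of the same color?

247

Treat the 8 colors as pigeonholes.
In the worst case we take at most 39 of each color, but all 29 maroon, all 28 blue, all 24 black, and all 9 yellow (fewer than 39), giving 29 + 28 + 39 + 39 + 39 + 24 + 39 + 9 = 246.
One more ball then forces some color to 40, so 246 + 1 = 247.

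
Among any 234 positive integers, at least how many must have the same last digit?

There are 10 possible last digits, which serve as the pigeonholes.
If each of the 10 possible last digits held at most 23, the total would be at most 10 × 23 = 230 < 234, a contradiction.
So at least one holds ⌈234/10⌉ = 24.

24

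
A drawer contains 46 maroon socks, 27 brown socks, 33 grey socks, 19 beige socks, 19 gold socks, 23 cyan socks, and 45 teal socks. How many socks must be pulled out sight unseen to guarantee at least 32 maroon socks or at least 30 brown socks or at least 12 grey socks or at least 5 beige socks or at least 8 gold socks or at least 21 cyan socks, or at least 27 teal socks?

The worst case stops just short of every target: 31 maroon, all 27 brown, 11 grey, 4 beige, 7 gold, 20 cyan, 26 teal — 31 + 27 + 11 + 4 + 7 + 20 + 26 = 126 socks.
One more sock must push some color to its target, so 126 + 1 = 127.

127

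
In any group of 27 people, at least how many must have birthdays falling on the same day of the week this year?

There are 7 days of the week, which serve as the pigeonholes.
If each of the 7 days of the week held at most 3, the total would be at most 7 × 3 = 21 < 27, a contradiction.
So at least one holds ⌈27/7⌉ = 4.

4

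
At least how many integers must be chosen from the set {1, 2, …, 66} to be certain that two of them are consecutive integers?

34

Partition {1, …, 66} into 33 pairs: {1,2}, {3,4}, …, {65,66}.
Choosing 33 integers — say the 33 even numbers 2, 4, …, 66 — takes one from each pair and avoids the property.
Choosing 34 forces two into the same pair by pigeonhole, and those are consecutive. So 34.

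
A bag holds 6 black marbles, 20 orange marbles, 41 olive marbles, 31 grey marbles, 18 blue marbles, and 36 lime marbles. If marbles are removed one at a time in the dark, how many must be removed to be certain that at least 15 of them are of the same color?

77

Treat the 6 colors as pigeonholes.
In the worst case we take at most 14 of each color, but all 6 black (fewer than 14), giving 6 + 14 + 14 + 14 + 14 + 14 = 76.
One more marble then forces some color to 15, so 76 + 1 = 77.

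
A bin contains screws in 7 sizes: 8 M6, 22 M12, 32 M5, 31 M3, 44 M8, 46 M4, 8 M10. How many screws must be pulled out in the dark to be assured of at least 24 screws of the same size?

131

Treat the 7 sizes as pigeonholes.
In the worst case we take at most 23 of each size, but all 8 M6, all 22 M12, and all 8 M10 (fewer than 23), giving 8 + 22 + 23 + 23 + 23 + 23 + 8 = 130.
One more screw then forces some size to 24, so 130 + 1 = 131.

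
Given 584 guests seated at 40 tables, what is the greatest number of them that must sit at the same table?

15

If each of the 40 tables held at most 14, the total would be at most 40 × 14 = 560 < 584, a contradiction.
So at least one holds ⌈584/40⌉ = 15.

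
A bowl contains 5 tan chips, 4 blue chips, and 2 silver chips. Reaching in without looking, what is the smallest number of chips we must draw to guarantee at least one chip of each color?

10

The hardest color to obtain is silver: we could draw every other chip first — 11 − 2 = 9 chips — without a single silver one.
The next draw must be silver, so 9 + 1 = 10.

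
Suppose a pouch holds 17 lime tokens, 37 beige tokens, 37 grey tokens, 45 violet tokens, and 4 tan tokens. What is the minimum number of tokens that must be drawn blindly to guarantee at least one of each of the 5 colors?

137

The hardest color to obtain is tan: we could draw every other token first — 140 − 4 = 136 tokens — without a single tan one.
The next draw must be tan, so 136 + 1 = 137.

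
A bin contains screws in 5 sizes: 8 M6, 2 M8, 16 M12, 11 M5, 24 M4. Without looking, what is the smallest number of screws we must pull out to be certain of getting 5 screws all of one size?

Treat the 5 sizes as pigeonholes.
In the worst case we take at most 4 of each size, but all 2 M8 (fewer than 4), giving 4 + 2 + 4 + 4 + 4 = 18.
One more screw then forces some size to 5, so 18 + 1 = 19.

19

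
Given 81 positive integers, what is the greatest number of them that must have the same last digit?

9

The 81 positive integers fall into 10 possible last digits.
If each of the 10 possible last digits held at most 8, the total would be at most 10 × 8 = 80 < 81, a contradiction.
So at least one holds ⌈81/10⌉ = 9.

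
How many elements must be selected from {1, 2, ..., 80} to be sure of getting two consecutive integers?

Partition {1, …, 80} into 40 pairs: {1,2}, {3,4}, …, {79,80}.
Choosing 40 integers — say the 40 even numbers 2, 4, …, 80 — takes one from each pair and avoids the property.
Choosing 41 forces two into the same pair by pigeonhole, and those are consecutive. So 41.

41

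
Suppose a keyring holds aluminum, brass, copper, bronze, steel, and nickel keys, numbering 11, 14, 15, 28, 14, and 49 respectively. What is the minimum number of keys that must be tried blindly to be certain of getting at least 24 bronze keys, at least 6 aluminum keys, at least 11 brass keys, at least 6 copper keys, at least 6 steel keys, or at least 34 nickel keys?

Each of the 6 types has its own threshold; avoid all of them simultaneously.
The worst case stops just short of every target: 5 aluminum, 10 brass, 5 copper, 23 bronze, 5 steel, 33 nickel — 5 + 10 + 5 + 23 + 5 + 33 = 81 keys.
One more key must push some type to its target, so 81 + 1 = 82.

82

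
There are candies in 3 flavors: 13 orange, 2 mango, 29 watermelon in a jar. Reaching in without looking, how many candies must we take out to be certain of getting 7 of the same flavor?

15

Treat the 3 flavors as pigeonholes.
In the worst case we take at most 6 of each flavor, but all 2 mango (fewer than 6), giving 6 + 2 + 6 = 14.
One more candy then forces some flavor to 7, so 14 + 1 = 15.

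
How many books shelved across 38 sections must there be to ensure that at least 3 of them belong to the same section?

77

There are 38 sections acting as pigeonholes.
With 38 × 2 = 76 books we could place exactly 2 in each, with no class reaching 3.
One more forces some class to hold 3, so 76 + 1 = 77.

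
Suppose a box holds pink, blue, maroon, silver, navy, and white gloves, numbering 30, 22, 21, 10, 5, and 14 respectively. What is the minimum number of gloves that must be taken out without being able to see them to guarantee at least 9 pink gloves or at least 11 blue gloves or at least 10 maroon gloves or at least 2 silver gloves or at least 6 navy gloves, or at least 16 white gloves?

Each of the 6 colors has its own threshold; avoid all of them simultaneously.
The worst case stops just short of every target: 8 pink, 10 blue, 9 maroon, 1 silver, 5 navy, all 14 white — 8 + 10 + 9 + 1 + 5 + 14 = 47 gloves.
One more glove must push some color to its target, so 47 + 1 = 48.

48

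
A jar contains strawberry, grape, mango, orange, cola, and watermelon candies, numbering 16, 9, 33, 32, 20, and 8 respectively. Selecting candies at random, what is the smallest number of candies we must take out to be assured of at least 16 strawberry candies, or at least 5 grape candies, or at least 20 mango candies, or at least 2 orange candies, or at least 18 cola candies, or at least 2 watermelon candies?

58

The worst case stops just short of every target: 15 strawberry, 4 grape, 19 mango, 1 orange, 17 cola, 1 watermelon — 15 + 4 + 19 + 1 + 17 + 1 = 57 candies.
One more candy must push some flavor to its target, so 57 + 1 = 58.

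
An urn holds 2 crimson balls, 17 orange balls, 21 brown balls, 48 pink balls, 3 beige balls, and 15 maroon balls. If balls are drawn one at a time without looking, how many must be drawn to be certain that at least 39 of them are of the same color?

Treat the 6 colors as pigeonholes.
In the worst case we take at most 38 of each color, but all 2 crimson, all 17 orange, all 21 brown, all 3 beige, and all 15 maroon (fewer than 38), giving 2 + 17 + 21 + 38 + 3 + 15 = 96.
One more ball then forces some color to 39, so 96 + 1 = 97.

97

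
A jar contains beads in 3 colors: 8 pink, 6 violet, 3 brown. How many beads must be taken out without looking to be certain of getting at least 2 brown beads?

16

The worst case draws every non-brown bead first: 8 + 6 = 14.
The next 2 draws are then forced to be brown, giving 14 + 2 = 16.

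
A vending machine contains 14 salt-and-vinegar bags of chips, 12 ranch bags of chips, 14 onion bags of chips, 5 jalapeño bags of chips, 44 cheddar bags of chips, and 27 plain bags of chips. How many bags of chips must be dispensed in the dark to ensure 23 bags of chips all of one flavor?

90

In the worst case we take at most 22 of each flavor, but all 14 salt-and-vinegar, all 12 ranch, all 14 onion, and all 5 jalapeño (fewer than 22), giving 14 + 12 + 14 + 5 + 22 + 22 = 89.
One more bag of chips then forces some flavor to 23, so 89 + 1 = 90.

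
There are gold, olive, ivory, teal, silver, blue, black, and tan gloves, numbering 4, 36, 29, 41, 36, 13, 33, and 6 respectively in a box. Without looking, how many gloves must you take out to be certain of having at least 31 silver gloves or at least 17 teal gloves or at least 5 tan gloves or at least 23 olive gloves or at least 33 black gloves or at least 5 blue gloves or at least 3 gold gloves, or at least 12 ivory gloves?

122

The worst case stops just short of every target: 2 gold, 22 olive, 11 ivory, 16 teal, 30 silver, 4 blue, 32 black, 4 tan — 2 + 22 + 11 + 16 + 30 + 4 + 32 + 4 = 121 gloves.
One more glove must push some color to its target, so 121 + 1 = 122.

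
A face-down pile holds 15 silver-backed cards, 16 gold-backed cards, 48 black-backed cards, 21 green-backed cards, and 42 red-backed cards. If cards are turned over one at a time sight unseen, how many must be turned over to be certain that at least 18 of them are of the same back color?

In the worst case we take at most 17 of each back color, but all 15 silver-backed and all 16 gold-backed (fewer than 17), giving 15 + 16 + 17 + 17 + 17 = 82.
One more card then forces some back color to 18, so 82 + 1 = 83.

83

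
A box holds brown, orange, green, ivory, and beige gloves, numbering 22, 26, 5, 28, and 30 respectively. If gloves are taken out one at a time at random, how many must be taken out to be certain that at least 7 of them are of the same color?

30

In the worst case we take at most 6 of each color, but all 5 green (fewer than 6), giving 6 + 6 + 5 + 6 + 6 = 29.
One more glove then forces some color to 7, so 29 + 1 = 30.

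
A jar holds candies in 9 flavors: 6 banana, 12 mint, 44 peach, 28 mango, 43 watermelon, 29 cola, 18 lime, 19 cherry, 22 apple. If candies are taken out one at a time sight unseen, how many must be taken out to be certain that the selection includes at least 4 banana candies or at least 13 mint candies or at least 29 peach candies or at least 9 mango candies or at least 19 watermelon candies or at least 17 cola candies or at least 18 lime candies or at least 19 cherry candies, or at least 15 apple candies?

135

Each of the 9 flavors has its own threshold; avoid all of them simultaneously.
The worst case stops just short of every target: 3 banana, 12 mint, 28 peach, 8 mango, 18 watermelon, 16 cola, 17 lime, 18 cherry, 14 apple — 3 + 12 + 28 + 8 + 18 + 16 + 17 + 18 + 14 = 134 candies.
One more candy must push some flavor to its target, so 134 + 1 = 135.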